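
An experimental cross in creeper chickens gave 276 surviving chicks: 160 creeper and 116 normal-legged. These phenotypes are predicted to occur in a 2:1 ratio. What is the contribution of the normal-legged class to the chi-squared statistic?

6.261

Expected counts for N = 276 under a 2:1 ratio (total parts = 3):
  creeper: 276 × 2/3 = 184
  normal-legged: 276 × 1/3 = 92
Contribution of normal-legged: (116 − 92)² / 92 = 6.2609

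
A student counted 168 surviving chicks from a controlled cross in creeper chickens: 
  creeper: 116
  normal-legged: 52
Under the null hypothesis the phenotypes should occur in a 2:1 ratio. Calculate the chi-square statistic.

0.429

The 2:1 ratio has 3 parts, so with N = 168 the expected counts are:
  creeper: 168 × 2/3 = 112
  normal-legged: 168 × 1/3 = 56
χ² = Σ (O − E)² / E
  creeper: (116 − 112)² / 112 = 0.1429
  normal-legged: (52 − 56)² / 56 = 0.2857
χ² = 0.1429 + 0.2857 = 0.4286 ≈ 0.429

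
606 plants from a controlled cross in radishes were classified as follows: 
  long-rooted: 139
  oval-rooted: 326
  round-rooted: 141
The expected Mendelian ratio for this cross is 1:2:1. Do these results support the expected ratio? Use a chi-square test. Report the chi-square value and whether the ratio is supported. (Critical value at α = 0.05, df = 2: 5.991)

3.505; consistent

Expected counts for N = 606 under a 1:2:1 ratio (total parts = 4):
  long-rooted: 606 × 1/4 = 151.5
  oval-rooted: 606 × 2/4 = 303
  round-rooted: 606 × 1/4 = 151.5
χ² = Σ (O − E)² / E
  long-rooted: (139 − 151.5)² / 151.5 = 1.0314
  oval-rooted: (326 − 303)² / 303 = 1.7459
  round-rooted: (141 − 151.5)² / 151.5 = 0.7277
χ² = 1.0314 + 1.7459 + 0.7277 = 3.505
Degrees of freedom = 3 − 1 = 2; critical value at α = 0.05 is 5.991.
Since 3.505 < 5.991, we fail to reject the null hypothesis — the data are consistent with the 1:2:1 ratio.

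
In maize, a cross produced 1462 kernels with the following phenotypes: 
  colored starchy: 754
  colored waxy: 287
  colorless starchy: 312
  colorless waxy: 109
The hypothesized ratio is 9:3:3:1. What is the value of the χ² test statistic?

Total ratio parts = 16. Expected numbers out of 1462:
  colored starchy: 1462 × 9/16 = 822.375
  colored waxy: 1462 × 3/16 = 274.125
  colorless starchy: 1462 × 3/16 = 274.125
  colorless waxy: 1462 × 1/16 = 91.375
χ² = Σ (O − E)² / E
  colored starchy: (754 − 822.375)² / 822.375 = 5.6849
  colored waxy: (287 − 274.125)² / 274.125 = 0.6047
  colorless starchy: (312 − 274.125)² / 274.125 = 5.2331
  colorless waxy: (109 − 91.375)² / 91.375 = 3.3996
χ² = 5.6849 + 0.6047 + 5.2331 + 3.3996 = 14.9223 ≈ 14.922

14.922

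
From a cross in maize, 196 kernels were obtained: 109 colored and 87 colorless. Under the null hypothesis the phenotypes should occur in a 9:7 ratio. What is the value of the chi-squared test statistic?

Total ratio parts = 16. Expected numbers out of 196:
  colored: 196 × 9/16 = 110.25
  colorless: 196 × 7/16 = 85.75
χ² = Σ (O − E)² / E
  colored: (109 − 110.25)² / 110.25 = 0.0142
  colorless: (87 − 85.75)² / 85.75 = 0.0182
χ² = 0.0142 + 0.0182 = 0.0324 ≈ 0.032

0.032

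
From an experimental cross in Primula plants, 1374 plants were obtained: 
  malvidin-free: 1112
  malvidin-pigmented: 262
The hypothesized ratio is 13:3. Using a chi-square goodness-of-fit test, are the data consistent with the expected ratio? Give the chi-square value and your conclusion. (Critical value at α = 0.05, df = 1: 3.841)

0.091; consistent

The 13:3 ratio has 16 parts, so with N = 1374 the expected counts are:
  malvidin-free: 1374 × 13/16 = 1116.375
  malvidin-pigmented: 1374 × 3/16 = 257.625
χ² = Σ (O − E)² / E
  malvidin-free: (1112 − 1116.375)² / 1116.375 = 0.0171
  malvidin-pigmented: (262 − 257.625)² / 257.625 = 0.0743
χ² = 0.0171 + 0.0743 = 0.0914 ≈ 0.091
Degrees of freedom = 2 − 1 = 1; critical value at α = 0.05 is 3.841.
Since 0.091 < 3.841, we fail to reject the null hypothesis — the data are consistent with the 13:3 ratio.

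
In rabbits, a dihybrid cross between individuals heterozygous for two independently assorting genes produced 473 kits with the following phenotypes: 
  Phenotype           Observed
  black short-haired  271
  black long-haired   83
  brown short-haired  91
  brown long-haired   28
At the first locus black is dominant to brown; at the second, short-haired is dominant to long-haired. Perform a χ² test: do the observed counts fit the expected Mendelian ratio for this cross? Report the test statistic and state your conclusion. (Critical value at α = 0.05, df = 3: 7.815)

A dihybrid F₂ with independent assortment and complete dominance at both loci gives a 9:3:3:1 phenotypic ratio.
Expected counts for N = 473 under a 9:3:3:1 ratio (total parts = 16):
  black short-haired: 473 × 9/16 = 266.0625
  black long-haired: 473 × 3/16 = 88.6875
  brown short-haired: 473 × 3/16 = 88.6875
  brown long-haired: 473 × 1/16 = 29.5625
χ² = Σ (O − E)² / E
  black short-haired: (271 − 266.0625)² / 266.0625 = 0.0916
  black long-haired: (83 − 88.6875)² / 88.6875 = 0.3647
  brown short-haired: (91 − 88.6875)² / 88.6875 = 0.0603
  brown long-haired: (28 − 29.5625)² / 29.5625 = 0.0826
χ² = 0.0916 + 0.3647 + 0.0603 + 0.0826 = 0.5992 ≈ 0.599
Degrees of freedom = 4 − 1 = 3; critical value at α = 0.05 is 7.815.
Since 0.599 < 7.815, we fail to reject the null hypothesis — the data are consistent with the 9:3:3:1 ratio.

0.599; consistent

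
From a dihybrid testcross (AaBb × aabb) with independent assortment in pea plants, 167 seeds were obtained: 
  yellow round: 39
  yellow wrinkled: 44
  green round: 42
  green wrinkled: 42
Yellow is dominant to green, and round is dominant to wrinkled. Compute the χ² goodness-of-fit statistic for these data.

A dihybrid testcross with independent assortment gives a 1:1:1:1 ratio.
Under the 1:1:1:1 hypothesis (Σ ratio = 4, N = 167):
  yellow round: 167 × 1/4 = 41.75
  yellow wrinkled: 167 × 1/4 = 41.75
  green round: 167 × 1/4 = 41.75
  green wrinkled: 167 × 1/4 = 41.75
χ² = Σ (O − E)² / E
  yellow round: (39 − 41.75)² / 41.75 = 0.1811
  yellow wrinkled: (44 − 41.75)² / 41.75 = 0.1213
  green round: (42 − 41.75)² / 41.75 = 0.0015
  green wrinkled: (42 − 41.75)² / 41.75 = 0.0015
χ² = 0.1811 + 0.1213 + 0.0015 + 0.0015 = 0.3054 ≈ 0.305

0.305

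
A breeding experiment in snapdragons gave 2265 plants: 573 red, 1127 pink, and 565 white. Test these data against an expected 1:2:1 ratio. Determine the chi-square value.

0.110

The 1:2:1 ratio has 4 parts, so with N = 2265 the expected counts are:
  red: 2265 × 1/4 = 566.25
  pink: 2265 × 2/4 = 1132.5
  white: 2265 × 1/4 = 566.25
χ² = Σ (O − E)² / E
  red: (573 − 566.25)² / 566.25 = 0.0805
  pink: (1127 − 1132.5)² / 1132.5 = 0.0267
  white: (565 − 566.25)² / 566.25 = 0.0028
χ² = 0.0805 + 0.0267 + 0.0028 = 0.110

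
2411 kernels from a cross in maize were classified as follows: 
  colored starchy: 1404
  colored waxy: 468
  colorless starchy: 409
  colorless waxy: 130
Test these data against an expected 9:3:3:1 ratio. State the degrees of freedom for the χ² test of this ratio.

A goodness-of-fit test with 4 phenotype classes has df = 4 − 1 = 3.

3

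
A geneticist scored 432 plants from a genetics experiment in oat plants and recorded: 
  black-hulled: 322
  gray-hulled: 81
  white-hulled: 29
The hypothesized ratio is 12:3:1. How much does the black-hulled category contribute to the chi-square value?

Expected counts for N = 432 under a 12:3:1 ratio (total parts = 16):
  black-hulled: 432 × 12/16 = 324
  gray-hulled: 432 × 3/16 = 81
  white-hulled: 432 × 1/16 = 27
Contribution of black-hulled: (322 − 324)² / 324 = 0.0123

0.012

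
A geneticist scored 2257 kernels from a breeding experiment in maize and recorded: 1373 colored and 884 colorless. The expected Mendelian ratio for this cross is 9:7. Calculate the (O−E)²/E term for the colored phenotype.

8.428

Expected counts for N = 2257 under a 9:7 ratio (total parts = 16):
  colored: 2257 × 9/16 = 1269.5625
  colorless: 2257 × 7/16 = 987.4375
Contribution of colored: (1373 − 1269.5625)² / 1269.5625 = 8.4276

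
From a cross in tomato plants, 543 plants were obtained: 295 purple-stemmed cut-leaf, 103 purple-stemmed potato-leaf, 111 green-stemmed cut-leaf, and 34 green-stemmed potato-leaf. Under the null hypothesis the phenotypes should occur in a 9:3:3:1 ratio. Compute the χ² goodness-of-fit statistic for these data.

1.200

Expected counts for N = 543 under a 9:3:3:1 ratio (total parts = 16):
  purple-stemmed cut-leaf: 543 × 9/16 = 305.4375
  purple-stemmed potato-leaf: 543 × 3/16 = 101.8125
  green-stemmed cut-leaf: 543 × 3/16 = 101.8125
  green-stemmed potato-leaf: 543 × 1/16 = 33.9375
χ² = Σ (O − E)² / E
  purple-stemmed cut-leaf: (295 − 305.4375)² / 305.4375 = 0.3567
  purple-stemmed potato-leaf: (103 − 101.8125)² / 101.8125 = 0.0139
  green-stemmed cut-leaf: (111 − 101.8125)² / 101.8125 = 0.8291
  green-stemmed potato-leaf: (34 − 33.9375)² / 33.9375 = 0.0001
χ² = 0.3567 + 0.0139 + 0.8291 + 0.0001 = 1.1998 ≈ 1.200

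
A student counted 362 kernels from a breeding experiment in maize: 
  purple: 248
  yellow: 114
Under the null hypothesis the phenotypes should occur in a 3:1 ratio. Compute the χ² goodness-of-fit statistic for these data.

Under the 3:1 hypothesis (Σ ratio = 4, N = 362):
  purple: 362 × 3/4 = 271.5
  yellow: 362 × 1/4 = 90.5
χ² = Σ (O − E)² / E
  purple: (248 − 271.5)² / 271.5 = 2.0341
  yellow: (114 − 90.5)² / 90.5 = 6.1022
χ² = 2.0341 + 6.1022 = 8.1363 ≈ 8.136

8.136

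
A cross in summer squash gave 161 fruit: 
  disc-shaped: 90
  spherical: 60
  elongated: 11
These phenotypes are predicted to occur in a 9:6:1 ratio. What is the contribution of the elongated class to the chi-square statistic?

0.087

The 9:6:1 ratio has 16 parts, so with N = 161 the expected counts are:
  disc-shaped: 161 × 9/16 = 90.5625
  spherical: 161 × 6/16 = 60.375
  elongated: 161 × 1/16 = 10.0625
Contribution of elongated: (11 − 10.0625)² / 10.0625 = 0.0873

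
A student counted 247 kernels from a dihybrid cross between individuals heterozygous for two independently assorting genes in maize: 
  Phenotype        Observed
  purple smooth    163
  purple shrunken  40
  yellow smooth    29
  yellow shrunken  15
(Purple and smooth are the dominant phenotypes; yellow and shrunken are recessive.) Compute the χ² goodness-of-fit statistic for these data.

A dihybrid F₂ with independent assortment and complete dominance at both loci gives a 9:3:3:1 phenotypic ratio.
Expected counts for N = 247 under a 9:3:3:1 ratio (total parts = 16):
  purple smooth: 247 × 9/16 = 138.9375
  purple shrunken: 247 × 3/16 = 46.3125
  yellow smooth: 247 × 3/16 = 46.3125
  yellow shrunken: 247 × 1/16 = 15.4375
χ² = Σ (O − E)² / E
  purple smooth: (163 − 138.9375)² / 138.9375 = 4.1674
  purple shrunken: (40 − 46.3125)² / 46.3125 = 0.8604
  yellow smooth: (29 − 46.3125)² / 46.3125 = 6.4717
  yellow shrunken: (15 − 15.4375)² / 15.4375 = 0.0124
χ² = 4.1674 + 0.8604 + 6.4717 + 0.0124 = 11.5119 ≈ 11.512

11.512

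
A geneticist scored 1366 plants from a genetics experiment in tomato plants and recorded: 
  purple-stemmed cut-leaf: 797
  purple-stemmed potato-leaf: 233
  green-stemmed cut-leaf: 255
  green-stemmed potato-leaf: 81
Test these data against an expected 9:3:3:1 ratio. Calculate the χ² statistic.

Expected counts for N = 1366 under a 9:3:3:1 ratio (total parts = 16):
  purple-stemmed cut-leaf: 1366 × 9/16 = 768.375
  purple-stemmed potato-leaf: 1366 × 3/16 = 256.125
  green-stemmed cut-leaf: 1366 × 3/16 = 256.125
  green-stemmed potato-leaf: 1366 × 1/16 = 85.375
χ² = Σ (O − E)² / E
  purple-stemmed cut-leaf: (797 − 768.375)² / 768.375 = 1.0664
  purple-stemmed potato-leaf: (233 − 256.125)² / 256.125 = 2.0879
  green-stemmed cut-leaf: (255 − 256.125)² / 256.125 = 0.0049
  green-stemmed potato-leaf: (81 − 85.375)² / 85.375 = 0.2242
χ² = 1.0664 + 2.0879 + 0.0049 + 0.2242 = 3.3834 ≈ 3.383

3.383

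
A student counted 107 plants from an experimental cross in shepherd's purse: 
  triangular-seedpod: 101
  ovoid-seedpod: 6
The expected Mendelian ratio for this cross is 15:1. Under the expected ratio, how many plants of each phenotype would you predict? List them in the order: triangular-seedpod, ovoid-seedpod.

100.3125, 6.6875

The 15:1 ratio has 16 parts, so with N = 107 the expected counts are:
  triangular-seedpod: 107 × 15/16 = 100.3125
  ovoid-seedpod: 107 × 1/16 = 6.6875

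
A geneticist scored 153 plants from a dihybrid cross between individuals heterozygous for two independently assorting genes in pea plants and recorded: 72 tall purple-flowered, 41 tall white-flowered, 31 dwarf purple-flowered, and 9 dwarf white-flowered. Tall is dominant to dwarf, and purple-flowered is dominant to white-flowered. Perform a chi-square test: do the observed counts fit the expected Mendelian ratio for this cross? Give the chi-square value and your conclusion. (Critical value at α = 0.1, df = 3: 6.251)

A dihybrid F₂ with independent assortment and complete dominance at both loci gives a 9:3:3:1 phenotypic ratio.
Under the 9:3:3:1 hypothesis (Σ ratio = 16, N = 153):
  tall purple-flowered: 153 × 9/16 = 86.0625
  tall white-flowered: 153 × 3/16 = 28.6875
  dwarf purple-flowered: 153 × 3/16 = 28.6875
  dwarf white-flowered: 153 × 1/16 = 9.5625
χ² = Σ (O − E)² / E
  tall purple-flowered: (72 − 86.0625)² / 86.0625 = 2.2978
  tall white-flowered: (41 − 28.6875)² / 28.6875 = 5.2844
  dwarf purple-flowered: (31 − 28.6875)² / 28.6875 = 0.1864
  dwarf white-flowered: (9 − 9.5625)² / 9.5625 = 0.0331
χ² = 2.2978 + 5.2844 + 0.1864 + 0.0331 = 7.8017 ≈ 7.802
Degrees of freedom = 4 − 1 = 3; critical value at α = 0.1 is 6.251.
Since 7.802 > 6.251, we reject the null hypothesis — the data do not fit the 9:3:3:1 ratio.

7.802; not consistent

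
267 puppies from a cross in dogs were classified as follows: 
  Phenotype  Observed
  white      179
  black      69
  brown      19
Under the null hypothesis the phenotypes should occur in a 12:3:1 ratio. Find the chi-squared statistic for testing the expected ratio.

9.739

Expected counts for N = 267 under a 12:3:1 ratio (total parts = 16):
  white: 267 × 12/16 = 200.25
  black: 267 × 3/16 = 50.0625
  brown: 267 × 1/16 = 16.6875
χ² = Σ (O − E)² / E
  white: (179 − 200.25)² / 200.25 = 2.2550
  black: (69 − 50.0625)² / 50.0625 = 7.1636
  brown: (19 − 16.6875)² / 16.6875 = 0.3205
χ² = 2.2550 + 7.1636 + 0.3205 = 9.7391 ≈ 9.739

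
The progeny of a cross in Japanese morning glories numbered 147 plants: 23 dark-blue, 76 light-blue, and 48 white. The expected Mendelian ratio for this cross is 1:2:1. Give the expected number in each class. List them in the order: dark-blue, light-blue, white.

36.75, 73.5, 36.75

The 1:2:1 ratio has 4 parts, so with N = 147 the expected counts are:
  dark-blue: 147 × 1/4 = 36.75
  light-blue: 147 × 2/4 = 73.5
  white: 147 × 1/4 = 36.75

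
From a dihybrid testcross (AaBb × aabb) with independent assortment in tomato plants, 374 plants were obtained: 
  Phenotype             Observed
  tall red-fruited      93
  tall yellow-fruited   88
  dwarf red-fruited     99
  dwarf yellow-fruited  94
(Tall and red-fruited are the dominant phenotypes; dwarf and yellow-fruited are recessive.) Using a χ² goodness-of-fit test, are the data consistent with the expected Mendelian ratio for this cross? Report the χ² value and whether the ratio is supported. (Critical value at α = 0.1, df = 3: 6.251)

0.652; consistent

A dihybrid testcross with independent assortment gives a 1:1:1:1 ratio.
Under the 1:1:1:1 hypothesis (Σ ratio = 4, N = 374):
  tall red-fruited: 374 × 1/4 = 93.5
  tall yellow-fruited: 374 × 1/4 = 93.5
  dwarf red-fruited: 374 × 1/4 = 93.5
  dwarf yellow-fruited: 374 × 1/4 = 93.5
χ² = Σ (O − E)² / E
  tall red-fruited: (93 − 93.5)² / 93.5 = 0.0027
  tall yellow-fruited: (88 − 93.5)² / 93.5 = 0.3235
  dwarf red-fruited: (99 − 93.5)² / 93.5 = 0.3235
  dwarf yellow-fruited: (94 − 93.5)² / 93.5 = 0.0027
χ² = 0.0027 + 0.3235 + 0.3235 + 0.0027 = 0.6524 ≈ 0.652
Degrees of freedom = 4 − 1 = 3; critical value at α = 0.1 is 6.251.
Since 0.652 < 6.251, we fail to reject the null hypothesis — the data are consistent with the 1:1:1:1 ratio.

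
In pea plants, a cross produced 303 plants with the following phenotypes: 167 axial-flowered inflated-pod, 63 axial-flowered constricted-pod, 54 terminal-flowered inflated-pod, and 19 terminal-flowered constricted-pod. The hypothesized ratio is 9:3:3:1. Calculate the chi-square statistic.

Expected counts for N = 303 under a 9:3:3:1 ratio (total parts = 16):
  axial-flowered inflated-pod: 303 × 9/16 = 170.4375
  axial-flowered constricted-pod: 303 × 3/16 = 56.8125
  terminal-flowered inflated-pod: 303 × 3/16 = 56.8125
  terminal-flowered constricted-pod: 303 × 1/16 = 18.9375
χ² = Σ (O − E)² / E
  axial-flowered inflated-pod: (167 − 170.4375)² / 170.4375 = 0.0693
  axial-flowered constricted-pod: (63 − 56.8125)² / 56.8125 = 0.6739
  terminal-flowered inflated-pod: (54 − 56.8125)² / 56.8125 = 0.1392
  terminal-flowered constricted-pod: (19 − 18.9375)² / 18.9375 = 0.0002
χ² = 0.0693 + 0.6739 + 0.1392 + 0.0002 = 0.8826 ≈ 0.883

0.883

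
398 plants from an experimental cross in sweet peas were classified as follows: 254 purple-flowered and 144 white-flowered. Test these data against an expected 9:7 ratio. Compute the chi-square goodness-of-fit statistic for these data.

The 9:7 ratio has 16 parts, so with N = 398 the expected counts are:
  purple-flowered: 398 × 9/16 = 223.875
  white-flowered: 398 × 7/16 = 174.125
χ² = Σ (O − E)² / E
  purple-flowered: (254 − 223.875)² / 223.875 = 4.0537
  white-flowered: (144 − 174.125)² / 174.125 = 5.2119
χ² = 4.0537 + 5.2119 = 9.2656 ≈ 9.266

9.266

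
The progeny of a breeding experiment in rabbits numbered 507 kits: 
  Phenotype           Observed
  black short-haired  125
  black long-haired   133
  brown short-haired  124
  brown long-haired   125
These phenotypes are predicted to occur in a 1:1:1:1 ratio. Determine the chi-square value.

Total ratio parts = 4. Expected numbers out of 507:
  black short-haired: 507 × 1/4 = 126.75
  black long-haired: 507 × 1/4 = 126.75
  brown short-haired: 507 × 1/4 = 126.75
  brown long-haired: 507 × 1/4 = 126.75
χ² = Σ (O − E)² / E
  black short-haired: (125 − 126.75)² / 126.75 = 0.0242
  black long-haired: (133 − 126.75)² / 126.75 = 0.3082
  brown short-haired: (124 − 126.75)² / 126.75 = 0.0597
  brown long-haired: (125 − 126.75)² / 126.75 = 0.0242
χ² = 0.0242 + 0.3082 + 0.0597 + 0.0242 = 0.4163 ≈ 0.416

0.416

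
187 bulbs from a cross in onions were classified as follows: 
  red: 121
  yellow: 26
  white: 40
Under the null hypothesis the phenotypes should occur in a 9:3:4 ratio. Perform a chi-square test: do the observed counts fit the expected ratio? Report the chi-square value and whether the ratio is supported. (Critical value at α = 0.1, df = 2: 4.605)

5.694; not consistent

Total ratio parts = 16. Expected numbers out of 187:
  red: 187 × 9/16 = 105.1875
  yellow: 187 × 3/16 = 35.0625
  white: 187 × 4/16 = 46.75
χ² = Σ (O − E)² / E
  red: (121 − 105.1875)² / 105.1875 = 2.3770
  yellow: (26 − 35.0625)² / 35.0625 = 2.3424
  white: (40 − 46.75)² / 46.75 = 0.9746
χ² = 2.3770 + 2.3424 + 0.9746 = 5.694
Degrees of freedom = 3 − 1 = 2; critical value at α = 0.1 is 4.605.
Since 5.694 > 4.605, we reject the null hypothesis — the data do not fit the 9:3:4 ratio.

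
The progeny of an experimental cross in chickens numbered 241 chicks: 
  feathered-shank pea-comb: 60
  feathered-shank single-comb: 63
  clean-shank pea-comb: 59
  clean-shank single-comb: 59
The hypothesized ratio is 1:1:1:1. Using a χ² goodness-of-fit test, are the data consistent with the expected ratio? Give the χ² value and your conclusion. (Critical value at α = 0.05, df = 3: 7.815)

0.178; consistent

Under the 1:1:1:1 hypothesis (Σ ratio = 4, N = 241):
  feathered-shank pea-comb: 241 × 1/4 = 60.25
  feathered-shank single-comb: 241 × 1/4 = 60.25
  clean-shank pea-comb: 241 × 1/4 = 60.25
  clean-shank single-comb: 241 × 1/4 = 60.25
χ² = Σ (O − E)² / E
  feathered-shank pea-comb: (60 − 60.25)² / 60.25 = 0.0010
  feathered-shank single-comb: (63 − 60.25)² / 60.25 = 0.1255
  clean-shank pea-comb: (59 − 60.25)² / 60.25 = 0.0259
  clean-shank single-comb: (59 − 60.25)² / 60.25 = 0.0259
χ² = 0.0010 + 0.1255 + 0.0259 + 0.0259 = 0.1783 ≈ 0.178
Degrees of freedom = 4 − 1 = 3; critical value at α = 0.05 is 7.815.
Since 0.178 < 7.815, we fail to reject the null hypothesis — the data are consistent with the 1:1:1:1 ratio.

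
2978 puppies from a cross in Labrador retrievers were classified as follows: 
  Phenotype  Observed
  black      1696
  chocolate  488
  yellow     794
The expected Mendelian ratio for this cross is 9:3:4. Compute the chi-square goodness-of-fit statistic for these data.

Total ratio parts = 16. Expected numbers out of 2978:
  black: 2978 × 9/16 = 1675.125
  chocolate: 2978 × 3/16 = 558.375
  yellow: 2978 × 4/16 = 744.5
χ² = Σ (O − E)² / E
  black: (1696 − 1675.125)² / 1675.125 = 0.2601
  chocolate: (488 − 558.375)² / 558.375 = 8.8697
  yellow: (794 − 744.5)² / 744.5 = 3.2911
χ² = 0.2601 + 8.8697 + 3.2911 = 12.4209 ≈ 12.421

12.421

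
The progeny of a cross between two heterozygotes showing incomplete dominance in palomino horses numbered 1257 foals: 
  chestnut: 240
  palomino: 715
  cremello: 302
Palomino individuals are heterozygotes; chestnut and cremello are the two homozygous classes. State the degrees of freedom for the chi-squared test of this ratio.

With incomplete dominance, a heterozygote × heterozygote cross gives a 1:2:1 phenotypic ratio.
A goodness-of-fit test with 3 phenotype classes has df = 3 − 1 = 2.

2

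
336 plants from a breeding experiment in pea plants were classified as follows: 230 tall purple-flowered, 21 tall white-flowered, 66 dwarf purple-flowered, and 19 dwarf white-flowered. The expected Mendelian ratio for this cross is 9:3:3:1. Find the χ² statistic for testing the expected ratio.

37.228

The 9:3:3:1 ratio has 16 parts, so with N = 336 the expected counts are:
  tall purple-flowered: 336 × 9/16 = 189
  tall white-flowered: 336 × 3/16 = 63
  dwarf purple-flowered: 336 × 3/16 = 63
  dwarf white-flowered: 336 × 1/16 = 21
χ² = Σ (O − E)² / E
  tall purple-flowered: (230 − 189)² / 189 = 8.8942
  tall white-flowered: (21 − 63)² / 63 = 28.0000
  dwarf purple-flowered: (66 − 63)² / 63 = 0.1429
  dwarf white-flowered: (19 − 21)² / 21 = 0.1905
χ² = 8.8942 + 28.0000 + 0.1429 + 0.1905 = 37.2276 ≈ 37.228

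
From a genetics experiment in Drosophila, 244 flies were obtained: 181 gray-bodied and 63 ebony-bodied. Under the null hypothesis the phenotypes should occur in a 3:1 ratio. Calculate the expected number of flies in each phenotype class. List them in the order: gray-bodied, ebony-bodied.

183, 61

Expected counts for N = 244 under a 3:1 ratio (total parts = 4):
  gray-bodied: 244 × 3/4 = 183
  ebony-bodied: 244 × 1/4 = 61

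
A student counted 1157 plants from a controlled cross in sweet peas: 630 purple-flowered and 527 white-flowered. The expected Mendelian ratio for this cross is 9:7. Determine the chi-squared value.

Expected counts for N = 1157 under a 9:7 ratio (total parts = 16):
  purple-flowered: 1157 × 9/16 = 650.8125
  white-flowered: 1157 × 7/16 = 506.1875
χ² = Σ (O − E)² / E
  purple-flowered: (630 − 650.8125)² / 650.8125 = 0.6656
  white-flowered: (527 − 506.1875)² / 506.1875 = 0.8557
χ² = 0.6656 + 0.8557 = 1.5213 ≈ 1.521

1.521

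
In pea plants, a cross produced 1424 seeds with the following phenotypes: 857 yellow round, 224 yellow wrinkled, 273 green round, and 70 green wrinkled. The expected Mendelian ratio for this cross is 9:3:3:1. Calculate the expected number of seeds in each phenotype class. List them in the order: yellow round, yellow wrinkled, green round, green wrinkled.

801, 267, 267, 89

The 9:3:3:1 ratio has 16 parts, so with N = 1424 the expected counts are:
  yellow round: 1424 × 9/16 = 801
  yellow wrinkled: 1424 × 3/16 = 267
  green round: 1424 × 3/16 = 267
  green wrinkled: 1424 × 1/16 = 89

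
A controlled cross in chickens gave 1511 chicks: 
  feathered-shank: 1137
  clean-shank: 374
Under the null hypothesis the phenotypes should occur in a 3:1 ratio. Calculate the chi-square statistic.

Total ratio parts = 4. Expected numbers out of 1511:
  feathered-shank: 1511 × 3/4 = 1133.25
  clean-shank: 1511 × 1/4 = 377.75
χ² = Σ (O − E)² / E
  feathered-shank: (1137 − 1133.25)² / 1133.25 = 0.0124
  clean-shank: (374 − 377.75)² / 377.75 = 0.0372
χ² = 0.0124 + 0.0372 = 0.0496 ≈ 0.050

0.050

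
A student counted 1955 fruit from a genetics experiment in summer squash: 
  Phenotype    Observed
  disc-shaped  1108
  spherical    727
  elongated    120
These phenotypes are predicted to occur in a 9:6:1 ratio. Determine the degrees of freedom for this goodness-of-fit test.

2

A goodness-of-fit test with 3 phenotype classes has df = 3 − 1 = 2.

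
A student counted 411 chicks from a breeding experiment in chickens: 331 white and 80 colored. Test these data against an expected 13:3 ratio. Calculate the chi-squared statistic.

0.138

Under the 13:3 hypothesis (Σ ratio = 16, N = 411):
  white: 411 × 13/16 = 333.9375
  colored: 411 × 3/16 = 77.0625
χ² = Σ (O − E)² / E
  white: (331 − 333.9375)² / 333.9375 = 0.0258
  colored: (80 − 77.0625)² / 77.0625 = 0.1120
χ² = 0.0258 + 0.1120 = 0.1378 ≈ 0.138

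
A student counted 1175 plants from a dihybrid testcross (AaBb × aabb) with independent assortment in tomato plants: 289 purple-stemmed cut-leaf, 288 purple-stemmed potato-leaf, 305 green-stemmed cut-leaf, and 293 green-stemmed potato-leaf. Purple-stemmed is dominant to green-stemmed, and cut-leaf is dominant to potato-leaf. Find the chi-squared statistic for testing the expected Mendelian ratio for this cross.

0.622

A dihybrid testcross with independent assortment gives a 1:1:1:1 ratio.
Under the 1:1:1:1 hypothesis (Σ ratio = 4, N = 1175):
  purple-stemmed cut-leaf: 1175 × 1/4 = 293.75
  purple-stemmed potato-leaf: 1175 × 1/4 = 293.75
  green-stemmed cut-leaf: 1175 × 1/4 = 293.75
  green-stemmed potato-leaf: 1175 × 1/4 = 293.75
χ² = Σ (O − E)² / E
  purple-stemmed cut-leaf: (289 − 293.75)² / 293.75 = 0.0768
  purple-stemmed potato-leaf: (288 − 293.75)² / 293.75 = 0.1126
  green-stemmed cut-leaf: (305 − 293.75)² / 293.75 = 0.4309
  green-stemmed potato-leaf: (293 − 293.75)² / 293.75 = 0.0019
χ² = 0.0768 + 0.1126 + 0.4309 + 0.0019 = 0.6222 ≈ 0.622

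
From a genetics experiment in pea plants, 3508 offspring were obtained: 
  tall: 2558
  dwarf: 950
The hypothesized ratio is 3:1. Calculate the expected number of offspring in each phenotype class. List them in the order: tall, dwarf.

2631, 877

Expected counts for N = 3508 under a 3:1 ratio (total parts = 4):
  tall: 3508 × 3/4 = 2631
  dwarf: 3508 × 1/4 = 877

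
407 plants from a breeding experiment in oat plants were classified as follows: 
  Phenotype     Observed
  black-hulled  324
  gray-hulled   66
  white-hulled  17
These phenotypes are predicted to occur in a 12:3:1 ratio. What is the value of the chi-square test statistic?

Under the 12:3:1 hypothesis (Σ ratio = 16, N = 407):
  black-hulled: 407 × 12/16 = 305.25
  gray-hulled: 407 × 3/16 = 76.3125
  white-hulled: 407 × 1/16 = 25.4375
χ² = Σ (O − E)² / E
  black-hulled: (324 − 305.25)² / 305.25 = 1.1517
  gray-hulled: (66 − 76.3125)² / 76.3125 = 1.3936
  white-hulled: (17 − 25.4375)² / 25.4375 = 2.7987
χ² = 1.1517 + 1.3936 + 2.7987 = 5.344

5.344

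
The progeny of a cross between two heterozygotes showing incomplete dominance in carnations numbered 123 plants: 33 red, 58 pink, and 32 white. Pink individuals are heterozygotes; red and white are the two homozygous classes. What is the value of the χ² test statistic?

0.415

With incomplete dominance, a heterozygote × heterozygote cross gives a 1:2:1 phenotypic ratio.
Under the 1:2:1 hypothesis (Σ ratio = 4, N = 123):
  red: 123 × 1/4 = 30.75
  pink: 123 × 2/4 = 61.5
  white: 123 × 1/4 = 30.75
χ² = Σ (O − E)² / E
  red: (33 − 30.75)² / 30.75 = 0.1646
  pink: (58 − 61.5)² / 61.5 = 0.1992
  white: (32 − 30.75)² / 30.75 = 0.0508
χ² = 0.1646 + 0.1992 + 0.0508 = 0.4146 ≈ 0.415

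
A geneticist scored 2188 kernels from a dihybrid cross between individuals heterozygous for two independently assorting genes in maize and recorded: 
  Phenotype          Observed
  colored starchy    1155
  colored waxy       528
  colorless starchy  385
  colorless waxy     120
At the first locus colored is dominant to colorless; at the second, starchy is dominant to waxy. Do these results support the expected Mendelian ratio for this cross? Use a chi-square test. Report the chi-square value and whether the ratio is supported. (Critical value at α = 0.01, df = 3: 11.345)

42.065; not consistent

A dihybrid F₂ with independent assortment and complete dominance at both loci gives a 9:3:3:1 phenotypic ratio.
Expected counts for N = 2188 under a 9:3:3:1 ratio (total parts = 16):
  colored starchy: 2188 × 9/16 = 1230.75
  colored waxy: 2188 × 3/16 = 410.25
  colorless starchy: 2188 × 3/16 = 410.25
  colorless waxy: 2188 × 1/16 = 136.75
χ² = Σ (O − E)² / E
  colored starchy: (1155 − 1230.75)² / 1230.75 = 4.6622
  colored waxy: (528 − 410.25)² / 410.25 = 33.7966
  colorless starchy: (385 − 410.25)² / 410.25 = 1.5541
  colorless waxy: (120 − 136.75)² / 136.75 = 2.0516
χ² = 4.6622 + 33.7966 + 1.5541 + 2.0516 = 42.0645 ≈ 42.065
Degrees of freedom = 4 − 1 = 3; critical value at α = 0.01 is 11.345.
Since 42.065 > 11.345, we reject the null hypothesis — the data do not fit the 9:3:3:1 ratio.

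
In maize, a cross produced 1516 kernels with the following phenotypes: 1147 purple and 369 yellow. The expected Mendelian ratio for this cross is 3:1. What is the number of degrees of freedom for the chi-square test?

1

A goodness-of-fit test with 2 phenotype classes has df = 2 − 1 = 1.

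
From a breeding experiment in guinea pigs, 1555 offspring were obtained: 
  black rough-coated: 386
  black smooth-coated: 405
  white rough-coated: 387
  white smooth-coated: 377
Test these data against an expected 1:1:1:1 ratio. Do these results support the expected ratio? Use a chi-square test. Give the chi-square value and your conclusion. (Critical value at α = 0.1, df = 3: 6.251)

1.062; consistent

Under the 1:1:1:1 hypothesis (Σ ratio = 4, N = 1555):
  black rough-coated: 1555 × 1/4 = 388.75
  black smooth-coated: 1555 × 1/4 = 388.75
  white rough-coated: 1555 × 1/4 = 388.75
  white smooth-coated: 1555 × 1/4 = 388.75
χ² = Σ (O − E)² / E
  black rough-coated: (386 − 388.75)² / 388.75 = 0.0195
  black smooth-coated: (405 − 388.75)² / 388.75 = 0.6793
  white rough-coated: (387 − 388.75)² / 388.75 = 0.0079
  white smooth-coated: (377 − 388.75)² / 388.75 = 0.3551
χ² = 0.0195 + 0.6793 + 0.0079 + 0.3551 = 1.0618 ≈ 1.062
Degrees of freedom = 4 − 1 = 3; critical value at α = 0.1 is 6.251.
Since 1.062 < 6.251, we fail to reject the null hypothesis — the data are consistent with the 1:1:1:1 ratio.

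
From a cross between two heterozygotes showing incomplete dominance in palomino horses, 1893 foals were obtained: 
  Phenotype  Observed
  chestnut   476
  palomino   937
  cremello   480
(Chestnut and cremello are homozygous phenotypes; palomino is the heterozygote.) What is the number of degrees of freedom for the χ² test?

With incomplete dominance, a heterozygote × heterozygote cross gives a 1:2:1 phenotypic ratio.
A goodness-of-fit test with 3 phenotype classes has df = 3 − 1 = 2.

2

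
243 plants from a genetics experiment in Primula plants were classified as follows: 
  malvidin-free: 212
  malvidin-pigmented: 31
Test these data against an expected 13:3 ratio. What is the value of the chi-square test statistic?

5.729

Under the 13:3 hypothesis (Σ ratio = 16, N = 243):
  malvidin-free: 243 × 13/16 = 197.4375
  malvidin-pigmented: 243 × 3/16 = 45.5625
χ² = Σ (O − E)² / E
  malvidin-free: (212 − 197.4375)² / 197.4375 = 1.0741
  malvidin-pigmented: (31 − 45.5625)² / 45.5625 = 4.6544
χ² = 1.0741 + 4.6544 = 5.7285 ≈ 5.729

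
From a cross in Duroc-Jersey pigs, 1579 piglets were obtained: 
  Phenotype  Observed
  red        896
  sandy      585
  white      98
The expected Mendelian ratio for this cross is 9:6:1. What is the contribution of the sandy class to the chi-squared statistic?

Total ratio parts = 16. Expected numbers out of 1579:
  red: 1579 × 9/16 = 888.1875
  sandy: 1579 × 6/16 = 592.125
  white: 1579 × 1/16 = 98.6875
Contribution of sandy: (585 − 592.125)² / 592.125 = 0.0857

0.086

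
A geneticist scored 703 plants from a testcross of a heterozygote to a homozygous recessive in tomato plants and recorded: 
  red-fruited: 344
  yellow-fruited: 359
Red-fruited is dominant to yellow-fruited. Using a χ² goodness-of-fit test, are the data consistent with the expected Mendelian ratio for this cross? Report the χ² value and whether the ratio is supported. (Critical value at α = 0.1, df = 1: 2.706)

0.320; consistent

A testcross of a heterozygote (Aa × aa) gives a 1:1 phenotypic ratio.
The 1:1 ratio has 2 parts, so with N = 703 the expected counts are:
  red-fruited: 703 × 1/2 = 351.5
  yellow-fruited: 703 × 1/2 = 351.5
χ² = Σ (O − E)² / E
  red-fruited: (344 − 351.5)² / 351.5 = 0.1600
  yellow-fruited: (359 − 351.5)² / 351.5 = 0.1600
χ² = 0.1600 + 0.1600 = 0.320
Degrees of freedom = 2 − 1 = 1; critical value at α = 0.1 is 2.706.
Since 0.320 < 2.706, we fail to reject the null hypothesis — the data are consistent with the 1:1 ratio.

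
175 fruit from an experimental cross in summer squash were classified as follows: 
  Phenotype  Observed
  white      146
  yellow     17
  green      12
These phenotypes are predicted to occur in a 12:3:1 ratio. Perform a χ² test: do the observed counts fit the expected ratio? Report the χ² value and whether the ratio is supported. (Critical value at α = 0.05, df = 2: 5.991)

Expected counts for N = 175 under a 12:3:1 ratio (total parts = 16):
  white: 175 × 12/16 = 131.25
  yellow: 175 × 3/16 = 32.8125
  green: 175 × 1/16 = 10.9375
χ² = Σ (O − E)² / E
  white: (146 − 131.25)² / 131.25 = 1.6576
  yellow: (17 − 32.8125)² / 32.8125 = 7.6201
  green: (12 − 10.9375)² / 10.9375 = 0.1032
χ² = 1.6576 + 7.6201 + 0.1032 = 9.3809 ≈ 9.381
Degrees of freedom = 3 − 1 = 2; critical value at α = 0.05 is 5.991.
Since 9.381 > 5.991, we reject the null hypothesis — the data do not fit the 12:3:1 ratio.

9.381; not consistent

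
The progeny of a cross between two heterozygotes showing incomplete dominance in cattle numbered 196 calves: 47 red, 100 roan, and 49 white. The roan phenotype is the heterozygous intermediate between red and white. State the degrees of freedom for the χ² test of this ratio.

With incomplete dominance, a heterozygote × heterozygote cross gives a 1:2:1 phenotypic ratio.
A goodness-of-fit test with 3 phenotype classes has df = 3 − 1 = 2.

2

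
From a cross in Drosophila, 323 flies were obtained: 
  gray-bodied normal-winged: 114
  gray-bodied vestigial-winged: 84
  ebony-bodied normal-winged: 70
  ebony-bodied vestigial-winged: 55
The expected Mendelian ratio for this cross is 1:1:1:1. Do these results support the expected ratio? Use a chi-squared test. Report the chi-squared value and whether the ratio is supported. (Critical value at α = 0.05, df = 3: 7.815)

Under the 1:1:1:1 hypothesis (Σ ratio = 4, N = 323):
  gray-bodied normal-winged: 323 × 1/4 = 80.75
  gray-bodied vestigial-winged: 323 × 1/4 = 80.75
  ebony-bodied normal-winged: 323 × 1/4 = 80.75
  ebony-bodied vestigial-winged: 323 × 1/4 = 80.75
χ² = Σ (O − E)² / E
  gray-bodied normal-winged: (114 − 80.75)² / 80.75 = 13.6912
  gray-bodied vestigial-winged: (84 − 80.75)² / 80.75 = 0.1308
  ebony-bodied normal-winged: (70 − 80.75)² / 80.75 = 1.4311
  ebony-bodied vestigial-winged: (55 − 80.75)² / 80.75 = 8.2113
χ² = 13.6912 + 0.1308 + 1.4311 + 8.2113 = 23.4644 ≈ 23.464
Degrees of freedom = 4 − 1 = 3; critical value at α = 0.05 is 7.815.
Since 23.464 > 7.815, we reject the null hypothesis — the data do not fit the 1:1:1:1 ratio.

23.464; not consistent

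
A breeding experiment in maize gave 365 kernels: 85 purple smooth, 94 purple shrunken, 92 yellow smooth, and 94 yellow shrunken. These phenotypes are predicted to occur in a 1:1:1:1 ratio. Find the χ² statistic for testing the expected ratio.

Expected counts for N = 365 under a 1:1:1:1 ratio (total parts = 4):
  purple smooth: 365 × 1/4 = 91.25
  purple shrunken: 365 × 1/4 = 91.25
  yellow smooth: 365 × 1/4 = 91.25
  yellow shrunken: 365 × 1/4 = 91.25
χ² = Σ (O − E)² / E
  purple smooth: (85 − 91.25)² / 91.25 = 0.4281
  purple shrunken: (94 − 91.25)² / 91.25 = 0.0829
  yellow smooth: (92 − 91.25)² / 91.25 = 0.0062
  yellow shrunken: (94 − 91.25)² / 91.25 = 0.0829
χ² = 0.4281 + 0.0829 + 0.0062 + 0.0829 = 0.6001 ≈ 0.600

0.600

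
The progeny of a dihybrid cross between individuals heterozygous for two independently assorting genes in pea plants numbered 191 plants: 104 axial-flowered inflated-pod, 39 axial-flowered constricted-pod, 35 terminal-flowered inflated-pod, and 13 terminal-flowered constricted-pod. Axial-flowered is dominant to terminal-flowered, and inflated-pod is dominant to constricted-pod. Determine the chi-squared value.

0.507

A dihybrid F₂ with independent assortment and complete dominance at both loci gives a 9:3:3:1 phenotypic ratio.
Total ratio parts = 16. Expected numbers out of 191:
  axial-flowered inflated-pod: 191 × 9/16 = 107.4375
  axial-flowered constricted-pod: 191 × 3/16 = 35.8125
  terminal-flowered inflated-pod: 191 × 3/16 = 35.8125
  terminal-flowered constricted-pod: 191 × 1/16 = 11.9375
χ² = Σ (O − E)² / E
  axial-flowered inflated-pod: (104 − 107.4375)² / 107.4375 = 0.1100
  axial-flowered constricted-pod: (39 − 35.8125)² / 35.8125 = 0.2837
  terminal-flowered inflated-pod: (35 − 35.8125)² / 35.8125 = 0.0184
  terminal-flowered constricted-pod: (13 − 11.9375)² / 11.9375 = 0.0946
χ² = 0.1100 + 0.2837 + 0.0184 + 0.0946 = 0.5067 ≈ 0.507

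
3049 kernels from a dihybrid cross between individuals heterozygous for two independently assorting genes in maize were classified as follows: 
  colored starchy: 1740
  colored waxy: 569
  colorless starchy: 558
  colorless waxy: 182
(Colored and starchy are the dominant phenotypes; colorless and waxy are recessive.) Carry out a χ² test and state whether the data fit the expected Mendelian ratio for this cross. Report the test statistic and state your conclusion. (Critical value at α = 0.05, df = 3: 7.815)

1.088; consistent

A dihybrid F₂ with independent assortment and complete dominance at both loci gives a 9:3:3:1 phenotypic ratio.
Expected counts for N = 3049 under a 9:3:3:1 ratio (total parts = 16):
  colored starchy: 3049 × 9/16 = 1715.0625
  colored waxy: 3049 × 3/16 = 571.6875
  colorless starchy: 3049 × 3/16 = 571.6875
  colorless waxy: 3049 × 1/16 = 190.5625
χ² = Σ (O − E)² / E
  colored starchy: (1740 − 1715.0625)² / 1715.0625 = 0.3626
  colored waxy: (569 − 571.6875)² / 571.6875 = 0.0126
  colorless starchy: (558 − 571.6875)² / 571.6875 = 0.3277
  colorless waxy: (182 − 190.5625)² / 190.5625 = 0.3847
χ² = 0.3626 + 0.0126 + 0.3277 + 0.3847 = 1.0876 ≈ 1.088
Degrees of freedom = 4 − 1 = 3; critical value at α = 0.05 is 7.815.
Since 1.088 < 7.815, we fail to reject the null hypothesis — the data are consistent with the 9:3:3:1 ratio.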